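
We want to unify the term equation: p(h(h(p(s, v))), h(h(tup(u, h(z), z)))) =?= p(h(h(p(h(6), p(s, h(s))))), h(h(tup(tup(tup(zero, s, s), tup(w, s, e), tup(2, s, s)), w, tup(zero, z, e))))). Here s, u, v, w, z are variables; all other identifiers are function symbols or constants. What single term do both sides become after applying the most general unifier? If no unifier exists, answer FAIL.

Decompose p/2: h(h(p(s, v))) =?= h(h(p(h(6), p(s, h(s))))),  h(h(tup(u, h(z), z))) =?= h(h(tup(tup(tup(zero, s, s), tup(w, s, e), tup(2, s, s)), w, tup(zero, z, e)))).
Decompose h/1: h(p(s, v)) =?= h(p(h(6), p(s, h(s)))).
Decompose h/1: p(s, v) =?= p(h(6), p(s, h(s))).
Decompose p/2: s =?= h(6),  v =?= p(s, h(s)).
Bind s := h(6); substituting into the remaining equations gives: v =?= p(h(6), h(h(6))),  h(h(tup(u, h(z), z))) =?= h(h(tup(tup(tup(zero, h(6), h(6)), tup(w, h(6), e), tup(2, h(6), h(6))), w, tup(zero, z, e)))).
Bind v := p(h(6), h(h(6))); no other remaining equation mentions v.
Decompose h/1: h(tup(u, h(z), z)) =?= h(tup(tup(tup(zero, h(6), h(6)), tup(w, h(6), e), tup(2, h(6), h(6))), w, tup(zero, z, e))).
Decompose h/1: tup(u, h(z), z) =?= tup(tup(tup(zero, h(6), h(6)), tup(w, h(6), e), tup(2, h(6), h(6))), w, tup(zero, z, e)).
Decompose tup/3: u =?= tup(tup(zero, h(6), h(6)), tup(w, h(6), e), tup(2, h(6), h(6))),  h(z) =?= w,  z =?= tup(zero, z, e).
Bind u := tup(tup(zero, h(6), h(6)), tup(w, h(6), e), tup(2, h(6), h(6))); no other remaining equation mentions u.
Bind w := h(z); no other remaining equation mentions w. Substituting into the earlier binding gives u := tup(tup(zero, h(6), h(6)), tup(h(z), h(6), e), tup(2, h(6), h(6))).
Occurs check fails: z occurs in tup(zero, z, e); the equation z =?= tup(zero, z, e) has no finite solution.

FAIL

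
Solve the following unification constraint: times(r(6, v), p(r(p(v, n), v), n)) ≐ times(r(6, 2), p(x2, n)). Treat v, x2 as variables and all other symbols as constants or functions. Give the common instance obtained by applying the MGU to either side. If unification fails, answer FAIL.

Decompose times/2: r(6, v) ≐ r(6, 2),  p(r(p(v, n), v), n) ≐ p(x2, n).
Decompose r/2: 6 ≐ 6,  v ≐ 2.
Delete trivial equation 6 ≐ 6.
Bind v := 2; substituting into the remaining equation gives: p(r(p(2, n), 2), n) ≐ p(x2, n).
Decompose p/2: r(p(2, n), 2) ≐ x2,  n ≐ n.
Bind x2 := r(p(2, n), 2); no other remaining equation mentions x2.
Delete trivial equation n ≐ n.
Applying the MGU to either side gives times(r(6, 2), p(r(p(2, n), 2), n)).

times(r(6, 2), p(r(p(2, n), 2), n))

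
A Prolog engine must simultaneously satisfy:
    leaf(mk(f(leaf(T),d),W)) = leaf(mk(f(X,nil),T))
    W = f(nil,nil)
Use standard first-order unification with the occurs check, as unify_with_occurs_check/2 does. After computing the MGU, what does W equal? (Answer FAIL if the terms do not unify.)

Decompose leaf/1: mk(f(leaf(T),d),W) = mk(f(X,nil),T).
Decompose mk/2: f(leaf(T),d) = f(X,nil),  W = T.
Decompose f/2: leaf(T) = X,  d = nil.
Bind X := leaf(T); no other remaining equation mentions X.
Clash: constants d and nil differ; no unifier exists.

FAIL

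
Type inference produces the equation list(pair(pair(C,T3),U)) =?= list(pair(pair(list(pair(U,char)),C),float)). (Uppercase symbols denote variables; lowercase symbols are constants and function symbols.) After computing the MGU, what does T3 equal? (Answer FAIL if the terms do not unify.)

list(pair(float,char))

Decompose list/1: pair(pair(C,T3),U) =?= pair(pair(list(pair(U,char)),C),float).
Decompose pair/2: pair(C,T3) =?= pair(list(pair(U,char)),C),  U =?= float.
Decompose pair/2: C =?= list(pair(U,char)),  T3 =?= C.
Bind C := list(pair(U,char)); substituting into the one remaining equation that mentions C gives: T3 =?= list(pair(U,char)).
Bind T3 := list(pair(U,char)); no other remaining equation mentions T3.
Bind U := float. Substituting into the earlier bindings gives C := list(pair(float,char)), T3 := list(pair(float,char)).
MGU = { C ↦ list(pair(float,char)), T3 ↦ list(pair(float,char)), U ↦ float }, so T3 ↦ list(pair(float,char)).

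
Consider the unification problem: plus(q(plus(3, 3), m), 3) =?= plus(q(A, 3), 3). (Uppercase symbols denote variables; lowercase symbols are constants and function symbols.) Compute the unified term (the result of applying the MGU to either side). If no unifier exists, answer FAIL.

FAIL

Decompose plus/2: q(plus(3, 3), m) =?= q(A, 3),  3 =?= 3.
Decompose q/2: plus(3, 3) =?= A,  m =?= 3.
Bind A := plus(3, 3); no other remaining equation mentions A.
Clash: constants m and 3 differ; no unifier exists.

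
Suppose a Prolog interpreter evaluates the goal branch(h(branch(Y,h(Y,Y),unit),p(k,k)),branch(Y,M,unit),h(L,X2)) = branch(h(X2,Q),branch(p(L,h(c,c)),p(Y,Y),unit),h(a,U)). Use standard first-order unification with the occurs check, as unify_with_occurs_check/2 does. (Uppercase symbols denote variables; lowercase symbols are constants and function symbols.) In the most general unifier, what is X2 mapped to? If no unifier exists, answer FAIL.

Decompose branch/3: h(branch(Y,h(Y,Y),unit),p(k,k)) = h(X2,Q),  branch(Y,M,unit) = branch(p(L,h(c,c)),p(Y,Y),unit),  h(L,X2) = h(a,U).
Decompose h/2: branch(Y,h(Y,Y),unit) = X2,  p(k,k) = Q.
Bind X2 := branch(Y,h(Y,Y),unit); substituting into the one remaining equation that mentions X2 gives: h(L,branch(Y,h(Y,Y),unit)) = h(a,U).
Bind Q := p(k,k); no other remaining equation mentions Q.
Decompose branch/3: Y = p(L,h(c,c)),  M = p(Y,Y),  unit = unit.
Bind Y := p(L,h(c,c)); substituting into the 2 remaining equations that mention Y gives: M = p(p(L,h(c,c)),p(L,h(c,c))),  h(L,branch(p(L,h(c,c)),h(p(L,h(c,c)),p(L,h(c,c))),unit)) = h(a,U). Substituting into the earlier binding gives X2 := branch(p(L,h(c,c)),h(p(L,h(c,c)),p(L,h(c,c))),unit).
Bind M := p(p(L,h(c,c)),p(L,h(c,c))); no other remaining equation mentions M.
Delete trivial equation unit = unit.
Decompose h/2: L = a,  branch(p(L,h(c,c)),h(p(L,h(c,c)),p(L,h(c,c))),unit) = U.
Bind L := a; substituting into the remaining equation gives: branch(p(a,h(c,c)),h(p(a,h(c,c)),p(a,h(c,c))),unit) = U. Substituting into the earlier bindings gives X2 := branch(p(a,h(c,c)),h(p(a,h(c,c)),p(a,h(c,c))),unit), Y := p(a,h(c,c)), M := p(p(a,h(c,c)),p(a,h(c,c))).
Bind U := branch(p(a,h(c,c)),h(p(a,h(c,c)),p(a,h(c,c))),unit).
MGU = { X2 ↦ branch(p(a,h(c,c)),h(p(a,h(c,c)),p(a,h(c,c))),unit), Q ↦ p(k,k), Y ↦ p(a,h(c,c)), M ↦ p(p(a,h(c,c)),p(a,h(c,c))), L ↦ a, U ↦ branch(p(a,h(c,c)),h(p(a,h(c,c)),p(a,h(c,c))),unit) }, so X2 ↦ branch(p(a,h(c,c)),h(p(a,h(c,c)),p(a,h(c,c))),unit).

branch(p(a,h(c,c)),h(p(a,h(c,c)),p(a,h(c,c))),unit)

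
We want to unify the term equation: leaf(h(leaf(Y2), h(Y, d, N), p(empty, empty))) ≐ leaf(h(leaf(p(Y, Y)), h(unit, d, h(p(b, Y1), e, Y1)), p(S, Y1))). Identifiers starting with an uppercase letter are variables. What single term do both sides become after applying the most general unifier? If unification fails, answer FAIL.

Decompose leaf/1: h(leaf(Y2), h(Y, d, N), p(empty, empty)) ≐ h(leaf(p(Y, Y)), h(unit, d, h(p(b, Y1), e, Y1)), p(S, Y1)).
Decompose h/3: leaf(Y2) ≐ leaf(p(Y, Y)),  h(Y, d, N) ≐ h(unit, d, h(p(b, Y1), e, Y1)),  p(empty, empty) ≐ p(S, Y1).
Decompose leaf/1: Y2 ≐ p(Y, Y).
Bind Y2 := p(Y, Y); no other remaining equation mentions Y2.
Decompose h/3: Y ≐ unit,  d ≐ d,  N ≐ h(p(b, Y1), e, Y1).
Bind Y := unit; no other remaining equation mentions Y. Substituting into the earlier binding gives Y2 := p(unit, unit).
Delete trivial equation d ≐ d.
Bind N := h(p(b, Y1), e, Y1); no other remaining equation mentions N.
Decompose p/2: empty ≐ S,  empty ≐ Y1.
Bind S := empty; no other remaining equation mentions S.
Bind Y1 := empty. Substituting into the earlier binding gives N := h(p(b, empty), e, empty).
Applying the MGU to either side gives leaf(h(leaf(p(unit, unit)), h(unit, d, h(p(b, empty), e, empty)), p(empty, empty))).

leaf(h(leaf(p(unit, unit)), h(unit, d, h(p(b, empty), e, empty)), p(empty, empty)))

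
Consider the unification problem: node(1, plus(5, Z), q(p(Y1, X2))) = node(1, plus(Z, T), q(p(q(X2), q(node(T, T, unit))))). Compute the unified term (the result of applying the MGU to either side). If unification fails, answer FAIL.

node(1, plus(5, 5), q(p(q(q(node(5, 5, unit))), q(node(5, 5, unit)))))

Decompose node/3: 1 = 1,  plus(5, Z) = plus(Z, T),  q(p(Y1, X2)) = q(p(q(X2), q(node(T, T, unit)))).
Delete trivial equation 1 = 1.
Decompose plus/2: 5 = Z,  Z = T.
Bind Z := 5; substituting into the one remaining equation that mentions Z gives: 5 = T.
Bind T := 5; substituting into the remaining equation gives: q(p(Y1, X2)) = q(p(q(X2), q(node(5, 5, unit)))).
Decompose q/1: p(Y1, X2) = p(q(X2), q(node(5, 5, unit))).
Decompose p/2: Y1 = q(X2),  X2 = q(node(5, 5, unit)).
Bind Y1 := q(X2); no other remaining equation mentions Y1.
Bind X2 := q(node(5, 5, unit)). Substituting into the earlier binding gives Y1 := q(q(node(5, 5, unit))).
Applying the MGU to either side gives node(1, plus(5, 5), q(p(q(q(node(5, 5, unit))), q(node(5, 5, unit))))).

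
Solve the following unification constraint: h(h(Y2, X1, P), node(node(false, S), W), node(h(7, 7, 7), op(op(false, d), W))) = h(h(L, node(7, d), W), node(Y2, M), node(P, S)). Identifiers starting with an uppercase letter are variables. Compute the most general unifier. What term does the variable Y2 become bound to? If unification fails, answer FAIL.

Decompose h/3: h(Y2, X1, P) = h(L, node(7, d), W),  node(node(false, S), W) = node(Y2, M),  node(h(7, 7, 7), op(op(false, d), W)) = node(P, S).
Decompose h/3: Y2 = L,  X1 = node(7, d),  P = W.
Bind Y2 := L; substituting into the one remaining equation that mentions Y2 gives: node(node(false, S), W) = node(L, M).
Bind X1 := node(7, d); no other remaining equation mentions X1.
Bind P := W; substituting into the one remaining equation that mentions P gives: node(h(7, 7, 7), op(op(false, d), W)) = node(W, S).
Decompose node/2: node(false, S) = L,  W = M.
Bind L := node(false, S); no other remaining equation mentions L. Substituting into the earlier binding gives Y2 := node(false, S).
Bind W := M; substituting into the remaining equation gives: node(h(7, 7, 7), op(op(false, d), M)) = node(M, S). Substituting into the earlier binding gives P := M.
Decompose node/2: h(7, 7, 7) = M,  op(op(false, d), M) = S.
Bind M := h(7, 7, 7); substituting into the remaining equation gives: op(op(false, d), h(7, 7, 7)) = S. Substituting into the earlier bindings gives P := h(7, 7, 7), W := h(7, 7, 7).
Bind S := op(op(false, d), h(7, 7, 7)). Substituting into the earlier bindings gives Y2 := node(false, op(op(false, d), h(7, 7, 7))), L := node(false, op(op(false, d), h(7, 7, 7))).
MGU = { Y2 := node(false, op(op(false, d), h(7, 7, 7))), X1 := node(7, d), P := h(7, 7, 7), L := node(false, op(op(false, d), h(7, 7, 7))), W := h(7, 7, 7), M := h(7, 7, 7), S := op(op(false, d), h(7, 7, 7)) }, so Y2 := node(false, op(op(false, d), h(7, 7, 7))).

node(false, op(op(false, d), h(7, 7, 7)))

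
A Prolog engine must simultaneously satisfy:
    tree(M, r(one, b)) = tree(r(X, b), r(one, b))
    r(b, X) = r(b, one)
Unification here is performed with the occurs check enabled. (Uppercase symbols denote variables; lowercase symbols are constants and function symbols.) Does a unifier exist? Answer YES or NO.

Decompose tree/2: M = r(X, b),  r(one, b) = r(one, b).
Bind M := r(X, b); no other remaining equation mentions M.
Delete trivial equation r(one, b) = r(one, b).
Decompose r/2: b = b,  X = one.
Delete trivial equation b = b.
Bind X := one. Substituting into the earlier binding gives M := r(one, b).
No equations remain and no clash or occurs-check failure arose, so a unifier exists.

YES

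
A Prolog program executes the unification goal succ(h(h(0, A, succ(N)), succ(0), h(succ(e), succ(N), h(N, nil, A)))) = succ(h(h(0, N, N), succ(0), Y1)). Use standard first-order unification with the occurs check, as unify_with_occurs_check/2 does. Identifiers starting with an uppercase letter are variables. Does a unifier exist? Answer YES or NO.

NO

Decompose succ/1: h(h(0, A, succ(N)), succ(0), h(succ(e), succ(N), h(N, nil, A))) = h(h(0, N, N), succ(0), Y1).
Decompose h/3: h(0, A, succ(N)) = h(0, N, N),  succ(0) = succ(0),  h(succ(e), succ(N), h(N, nil, A)) = Y1.
Decompose h/3: 0 = 0,  A = N,  succ(N) = N.
Delete trivial equation 0 = 0.
Bind A := N; substituting into the one remaining equation that mentions A gives: h(succ(e), succ(N), h(N, nil, N)) = Y1.
Occurs check fails: N occurs in succ(N); the equation N = succ(N) has no finite solution.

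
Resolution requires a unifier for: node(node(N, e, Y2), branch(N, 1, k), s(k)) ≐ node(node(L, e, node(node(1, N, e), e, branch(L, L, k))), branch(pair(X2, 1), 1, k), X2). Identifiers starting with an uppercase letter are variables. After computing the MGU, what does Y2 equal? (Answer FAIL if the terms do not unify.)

node(node(1, pair(s(k), 1), e), e, branch(pair(s(k), 1), pair(s(k), 1), k))

Decompose node/3: node(N, e, Y2) ≐ node(L, e, node(node(1, N, e), e, branch(L, L, k))),  branch(N, 1, k) ≐ branch(pair(X2, 1), 1, k),  s(k) ≐ X2.
Decompose node/3: N ≐ L,  e ≐ e,  Y2 ≐ node(node(1, N, e), e, branch(L, L, k)).
Bind N := L; substituting into the 2 remaining equations that mention N gives: Y2 ≐ node(node(1, L, e), e, branch(L, L, k)),  branch(L, 1, k) ≐ branch(pair(X2, 1), 1, k).
Delete trivial equation e ≐ e.
Bind Y2 := node(node(1, L, e), e, branch(L, L, k)); no other remaining equation mentions Y2.
Decompose branch/3: L ≐ pair(X2, 1),  1 ≐ 1,  k ≐ k.
Bind L := pair(X2, 1); no other remaining equation mentions L. Substituting into the earlier bindings gives N := pair(X2, 1), Y2 := node(node(1, pair(X2, 1), e), e, branch(pair(X2, 1), pair(X2, 1), k)).
Delete trivial equation 1 ≐ 1.
Delete trivial equation k ≐ k.
Bind X2 := s(k). Substituting into the earlier bindings gives N := pair(s(k), 1), Y2 := node(node(1, pair(s(k), 1), e), e, branch(pair(s(k), 1), pair(s(k), 1), k)), L := pair(s(k), 1).
MGU = { N ↦ pair(s(k), 1), Y2 ↦ node(node(1, pair(s(k), 1), e), e, branch(pair(s(k), 1), pair(s(k), 1), k)), L ↦ pair(s(k), 1), X2 ↦ s(k) }, so Y2 ↦ node(node(1, pair(s(k), 1), e), e, branch(pair(s(k), 1), pair(s(k), 1), k)).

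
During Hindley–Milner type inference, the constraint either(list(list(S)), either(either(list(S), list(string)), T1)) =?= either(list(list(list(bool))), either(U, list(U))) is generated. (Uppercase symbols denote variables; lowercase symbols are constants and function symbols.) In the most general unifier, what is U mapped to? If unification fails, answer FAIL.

either(list(list(bool)), list(string))

Decompose either/2: list(list(S)) =?= list(list(list(bool))),  either(either(list(S), list(string)), T1) =?= either(U, list(U)).
Decompose list/1: list(S) =?= list(list(bool)).
Decompose list/1: S =?= list(bool).
Bind S := list(bool); substituting into the remaining equation gives: either(either(list(list(bool)), list(string)), T1) =?= either(U, list(U)).
Decompose either/2: either(list(list(bool)), list(string)) =?= U,  T1 =?= list(U).
Bind U := either(list(list(bool)), list(string)); substituting into the remaining equation gives: T1 =?= list(either(list(list(bool)), list(string))).
Bind T1 := list(either(list(list(bool)), list(string))).
MGU = { S := list(bool), U := either(list(list(bool)), list(string)), T1 := list(either(list(list(bool)), list(string))) }, so U := either(list(list(bool)), list(string)).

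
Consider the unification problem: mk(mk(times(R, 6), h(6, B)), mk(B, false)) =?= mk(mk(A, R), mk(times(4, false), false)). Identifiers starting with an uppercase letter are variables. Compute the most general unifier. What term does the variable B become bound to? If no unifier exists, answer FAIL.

times(4, false)

Decompose mk/2: mk(times(R, 6), h(6, B)) =?= mk(A, R),  mk(B, false) =?= mk(times(4, false), false).
Decompose mk/2: times(R, 6) =?= A,  h(6, B) =?= R.
Bind A := times(R, 6); no other remaining equation mentions A.
Bind R := h(6, B); no other remaining equation mentions R. Substituting into the earlier binding gives A := times(h(6, B), 6).
Decompose mk/2: B =?= times(4, false),  false =?= false.
Bind B := times(4, false); no other remaining equation mentions B. Substituting into the earlier bindings gives A := times(h(6, times(4, false)), 6), R := h(6, times(4, false)).
Delete trivial equation false =?= false.
MGU = { A := times(h(6, times(4, false)), 6), R := h(6, times(4, false)), B := times(4, false) }, so B := times(4, false).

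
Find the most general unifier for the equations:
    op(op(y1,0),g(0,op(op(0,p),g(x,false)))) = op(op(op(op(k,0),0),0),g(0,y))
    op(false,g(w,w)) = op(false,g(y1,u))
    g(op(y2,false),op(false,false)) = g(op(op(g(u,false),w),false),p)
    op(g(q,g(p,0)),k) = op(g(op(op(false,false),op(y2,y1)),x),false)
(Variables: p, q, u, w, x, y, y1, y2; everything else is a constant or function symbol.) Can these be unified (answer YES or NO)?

Decompose op/2: op(y1,0) = op(op(op(k,0),0),0),  g(0,op(op(0,p),g(x,false))) = g(0,y).
Decompose op/2: y1 = op(op(k,0),0),  0 = 0.
Bind y1 := op(op(k,0),0); substituting into the 2 remaining equations that mention y1 gives: op(false,g(w,w)) = op(false,g(op(op(k,0),0),u)),  op(g(q,g(p,0)),k) = op(g(op(op(false,false),op(y2,op(op(k,0),0))),x),false).
Delete trivial equation 0 = 0.
Decompose g/2: 0 = 0,  op(op(0,p),g(x,false)) = y.
Delete trivial equation 0 = 0.
Bind y := op(op(0,p),g(x,false)); no other remaining equation mentions y.
Decompose op/2: false = false,  g(w,w) = g(op(op(k,0),0),u).
Delete trivial equation false = false.
Decompose g/2: w = op(op(k,0),0),  w = u.
Bind w := op(op(k,0),0); substituting into the 2 remaining equations that mention w gives: op(op(k,0),0) = u,  g(op(y2,false),op(false,false)) = g(op(op(g(u,false),op(op(k,0),0)),false),p).
Bind u := op(op(k,0),0); substituting into the one remaining equation that mentions u gives: g(op(y2,false),op(false,false)) = g(op(op(g(op(op(k,0),0),false),op(op(k,0),0)),false),p).
Decompose g/2: op(y2,false) = op(op(g(op(op(k,0),0),false),op(op(k,0),0)),false),  op(false,false) = p.
Decompose op/2: y2 = op(g(op(op(k,0),0),false),op(op(k,0),0)),  false = false.
Bind y2 := op(g(op(op(k,0),0),false),op(op(k,0),0)); substituting into the one remaining equation that mentions y2 gives: op(g(q,g(p,0)),k) = op(g(op(op(false,false),op(op(g(op(op(k,0),0),false),op(op(k,0),0)),op(op(k,0),0))),x),false).
Delete trivial equation false = false.
Bind p := op(false,false); substituting into the remaining equation gives: op(g(q,g(op(false,false),0)),k) = op(g(op(op(false,false),op(op(g(op(op(k,0),0),false),op(op(k,0),0)),op(op(k,0),0))),x),false). Substituting into the earlier binding gives y := op(op(0,op(false,false)),g(x,false)).
Decompose op/2: g(q,g(op(false,false),0)) = g(op(op(false,false),op(op(g(op(op(k,0),0),false),op(op(k,0),0)),op(op(k,0),0))),x),  k = false.
Decompose g/2: q = op(op(false,false),op(op(g(op(op(k,0),0),false),op(op(k,0),0)),op(op(k,0),0))),  g(op(false,false),0) = x.
Bind q := op(op(false,false),op(op(g(op(op(k,0),0),false),op(op(k,0),0)),op(op(k,0),0))); no other remaining equation mentions q.
Bind x := g(op(false,false),0); no other remaining equation mentions x. Substituting into the earlier binding gives y := op(op(0,op(false,false)),g(g(op(false,false),0),false)).
Clash: constants k and false differ; no unifier exists.

NO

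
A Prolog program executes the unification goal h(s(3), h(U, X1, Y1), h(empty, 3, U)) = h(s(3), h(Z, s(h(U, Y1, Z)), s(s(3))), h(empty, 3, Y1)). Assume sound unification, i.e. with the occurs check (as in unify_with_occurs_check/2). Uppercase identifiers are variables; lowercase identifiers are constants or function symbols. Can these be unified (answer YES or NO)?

YES

Decompose h/3: s(3) = s(3),  h(U, X1, Y1) = h(Z, s(h(U, Y1, Z)), s(s(3))),  h(empty, 3, U) = h(empty, 3, Y1).
Delete trivial equation s(3) = s(3).
Decompose h/3: U = Z,  X1 = s(h(U, Y1, Z)),  Y1 = s(s(3)).
Bind U := Z; substituting into the 2 remaining equations that mention U gives: X1 = s(h(Z, Y1, Z)),  h(empty, 3, Z) = h(empty, 3, Y1).
Bind X1 := s(h(Z, Y1, Z)); no other remaining equation mentions X1.
Bind Y1 := s(s(3)); substituting into the remaining equation gives: h(empty, 3, Z) = h(empty, 3, s(s(3))). Substituting into the earlier binding gives X1 := s(h(Z, s(s(3)), Z)).
Decompose h/3: empty = empty,  3 = 3,  Z = s(s(3)).
Delete trivial equation empty = empty.
Delete trivial equation 3 = 3.
Bind Z := s(s(3)). Substituting into the earlier bindings gives U := s(s(3)), X1 := s(h(s(s(3)), s(s(3)), s(s(3)))).
No equations remain and no clash or occurs-check failure arose, so a unifier exists.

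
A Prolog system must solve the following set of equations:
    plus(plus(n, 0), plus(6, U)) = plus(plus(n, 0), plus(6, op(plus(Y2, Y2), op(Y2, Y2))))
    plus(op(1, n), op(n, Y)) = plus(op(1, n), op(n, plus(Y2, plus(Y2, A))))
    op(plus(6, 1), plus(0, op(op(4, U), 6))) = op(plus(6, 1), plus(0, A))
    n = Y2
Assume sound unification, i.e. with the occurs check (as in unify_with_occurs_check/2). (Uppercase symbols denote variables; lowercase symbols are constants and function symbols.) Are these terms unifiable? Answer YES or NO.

Decompose plus/2: plus(n, 0) = plus(n, 0),  plus(6, U) = plus(6, op(plus(Y2, Y2), op(Y2, Y2))).
Delete trivial equation plus(n, 0) = plus(n, 0).
Decompose plus/2: 6 = 6,  U = op(plus(Y2, Y2), op(Y2, Y2)).
Delete trivial equation 6 = 6.
Bind U := op(plus(Y2, Y2), op(Y2, Y2)); substituting into the one remaining equation that mentions U gives: op(plus(6, 1), plus(0, op(op(4, op(plus(Y2, Y2), op(Y2, Y2))), 6))) = op(plus(6, 1), plus(0, A)).
Decompose plus/2: op(1, n) = op(1, n),  op(n, Y) = op(n, plus(Y2, plus(Y2, A))).
Delete trivial equation op(1, n) = op(1, n).
Decompose op/2: n = n,  Y = plus(Y2, plus(Y2, A)).
Delete trivial equation n = n.
Bind Y := plus(Y2, plus(Y2, A)); no other remaining equation mentions Y.
Decompose op/2: plus(6, 1) = plus(6, 1),  plus(0, op(op(4, op(plus(Y2, Y2), op(Y2, Y2))), 6)) = plus(0, A).
Delete trivial equation plus(6, 1) = plus(6, 1).
Decompose plus/2: 0 = 0,  op(op(4, op(plus(Y2, Y2), op(Y2, Y2))), 6) = A.
Delete trivial equation 0 = 0.
Bind A := op(op(4, op(plus(Y2, Y2), op(Y2, Y2))), 6); no other remaining equation mentions A. Substituting into the earlier binding gives Y := plus(Y2, plus(Y2, op(op(4, op(plus(Y2, Y2), op(Y2, Y2))), 6))).
Bind Y2 := n. Substituting into the earlier bindings gives U := op(plus(n, n), op(n, n)), Y := plus(n, plus(n, op(op(4, op(plus(n, n), op(n, n))), 6))), A := op(op(4, op(plus(n, n), op(n, n))), 6).
No equations remain and no clash or occurs-check failure arose, so a unifier exists.

YES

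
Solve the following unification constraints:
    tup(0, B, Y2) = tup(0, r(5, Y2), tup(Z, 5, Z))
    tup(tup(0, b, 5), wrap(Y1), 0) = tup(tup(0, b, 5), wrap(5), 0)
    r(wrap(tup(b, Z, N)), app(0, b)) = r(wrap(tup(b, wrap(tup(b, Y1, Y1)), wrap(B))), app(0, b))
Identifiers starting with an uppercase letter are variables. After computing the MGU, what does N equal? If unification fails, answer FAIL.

wrap(r(5, tup(wrap(tup(b, 5, 5)), 5, wrap(tup(b, 5, 5)))))

Decompose tup/3: 0 = 0,  B = r(5, Y2),  Y2 = tup(Z, 5, Z).
Delete trivial equation 0 = 0.
Bind B := r(5, Y2); substituting into the one remaining equation that mentions B gives: r(wrap(tup(b, Z, N)), app(0, b)) = r(wrap(tup(b, wrap(tup(b, Y1, Y1)), wrap(r(5, Y2)))), app(0, b)).
Bind Y2 := tup(Z, 5, Z); substituting into the one remaining equation that mentions Y2 gives: r(wrap(tup(b, Z, N)), app(0, b)) = r(wrap(tup(b, wrap(tup(b, Y1, Y1)), wrap(r(5, tup(Z, 5, Z))))), app(0, b)). Substituting into the earlier binding gives B := r(5, tup(Z, 5, Z)).
Decompose tup/3: tup(0, b, 5) = tup(0, b, 5),  wrap(Y1) = wrap(5),  0 = 0.
Delete trivial equation tup(0, b, 5) = tup(0, b, 5).
Decompose wrap/1: Y1 = 5.
Bind Y1 := 5; substituting into the one remaining equation that mentions Y1 gives: r(wrap(tup(b, Z, N)), app(0, b)) = r(wrap(tup(b, wrap(tup(b, 5, 5)), wrap(r(5, tup(Z, 5, Z))))), app(0, b)).
Delete trivial equation 0 = 0.
Decompose r/2: wrap(tup(b, Z, N)) = wrap(tup(b, wrap(tup(b, 5, 5)), wrap(r(5, tup(Z, 5, Z))))),  app(0, b) = app(0, b).
Decompose wrap/1: tup(b, Z, N) = tup(b, wrap(tup(b, 5, 5)), wrap(r(5, tup(Z, 5, Z)))).
Decompose tup/3: b = b,  Z = wrap(tup(b, 5, 5)),  N = wrap(r(5, tup(Z, 5, Z))).
Delete trivial equation b = b.
Bind Z := wrap(tup(b, 5, 5)); substituting into the one remaining equation that mentions Z gives: N = wrap(r(5, tup(wrap(tup(b, 5, 5)), 5, wrap(tup(b, 5, 5))))). Substituting into the earlier bindings gives B := r(5, tup(wrap(tup(b, 5, 5)), 5, wrap(tup(b, 5, 5)))), Y2 := tup(wrap(tup(b, 5, 5)), 5, wrap(tup(b, 5, 5))).
Bind N := wrap(r(5, tup(wrap(tup(b, 5, 5)), 5, wrap(tup(b, 5, 5))))); no other remaining equation mentions N.
Delete trivial equation app(0, b) = app(0, b).
MGU = { B ↦ r(5, tup(wrap(tup(b, 5, 5)), 5, wrap(tup(b, 5, 5)))), Y2 ↦ tup(wrap(tup(b, 5, 5)), 5, wrap(tup(b, 5, 5))), Y1 ↦ 5, Z ↦ wrap(tup(b, 5, 5)), N ↦ wrap(r(5, tup(wrap(tup(b, 5, 5)), 5, wrap(tup(b, 5, 5))))) }, so N ↦ wrap(r(5, tup(wrap(tup(b, 5, 5)), 5, wrap(tup(b, 5, 5))))).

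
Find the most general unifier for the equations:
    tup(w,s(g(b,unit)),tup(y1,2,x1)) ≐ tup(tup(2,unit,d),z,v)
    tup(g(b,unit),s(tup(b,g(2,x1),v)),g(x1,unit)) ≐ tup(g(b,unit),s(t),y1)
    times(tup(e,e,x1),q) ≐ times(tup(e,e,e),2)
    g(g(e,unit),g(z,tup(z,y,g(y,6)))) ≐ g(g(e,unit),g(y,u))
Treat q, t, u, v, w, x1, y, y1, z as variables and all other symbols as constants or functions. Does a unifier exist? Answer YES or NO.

Decompose tup/3: w ≐ tup(2,unit,d),  s(g(b,unit)) ≐ z,  tup(y1,2,x1) ≐ v.
Bind w := tup(2,unit,d); no other remaining equation mentions w.
Bind z := s(g(b,unit)); substituting into the one remaining equation that mentions z gives: g(g(e,unit),g(s(g(b,unit)),tup(s(g(b,unit)),y,g(y,6)))) ≐ g(g(e,unit),g(y,u)).
Bind v := tup(y1,2,x1); substituting into the one remaining equation that mentions v gives: tup(g(b,unit),s(tup(b,g(2,x1),tup(y1,2,x1))),g(x1,unit)) ≐ tup(g(b,unit),s(t),y1).
Decompose tup/3: g(b,unit) ≐ g(b,unit),  s(tup(b,g(2,x1),tup(y1,2,x1))) ≐ s(t),  g(x1,unit) ≐ y1.
Delete trivial equation g(b,unit) ≐ g(b,unit).
Decompose s/1: tup(b,g(2,x1),tup(y1,2,x1)) ≐ t.
Bind t := tup(b,g(2,x1),tup(y1,2,x1)); no other remaining equation mentions t.
Bind y1 := g(x1,unit); no other remaining equation mentions y1. Substituting into the earlier bindings gives v := tup(g(x1,unit),2,x1), t := tup(b,g(2,x1),tup(g(x1,unit),2,x1)).
Decompose times/2: tup(e,e,x1) ≐ tup(e,e,e),  q ≐ 2.
Decompose tup/3: e ≐ e,  e ≐ e,  x1 ≐ e.
Delete trivial equation e ≐ e.
Delete trivial equation e ≐ e.
Bind x1 := e; no other remaining equation mentions x1. Substituting into the earlier bindings gives v := tup(g(e,unit),2,e), t := tup(b,g(2,e),tup(g(e,unit),2,e)), y1 := g(e,unit).
Bind q := 2; no other remaining equation mentions q.
Decompose g/2: g(e,unit) ≐ g(e,unit),  g(s(g(b,unit)),tup(s(g(b,unit)),y,g(y,6))) ≐ g(y,u).
Delete trivial equation g(e,unit) ≐ g(e,unit).
Decompose g/2: s(g(b,unit)) ≐ y,  tup(s(g(b,unit)),y,g(y,6)) ≐ u.
Bind y := s(g(b,unit)); substituting into the remaining equation gives: tup(s(g(b,unit)),s(g(b,unit)),g(s(g(b,unit)),6)) ≐ u.
Bind u := tup(s(g(b,unit)),s(g(b,unit)),g(s(g(b,unit)),6)).
No equations remain and no clash or occurs-check failure arose, so a unifier exists.

YES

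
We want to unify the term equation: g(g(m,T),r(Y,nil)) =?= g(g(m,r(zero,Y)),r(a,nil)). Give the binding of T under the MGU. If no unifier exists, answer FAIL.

r(zero,a)

Decompose g/2: g(m,T) =?= g(m,r(zero,Y)),  r(Y,nil) =?= r(a,nil).
Decompose g/2: m =?= m,  T =?= r(zero,Y).
Delete trivial equation m =?= m.
Bind T := r(zero,Y); no other remaining equation mentions T.
Decompose r/2: Y =?= a,  nil =?= nil.
Bind Y := a; no other remaining equation mentions Y. Substituting into the earlier binding gives T := r(zero,a).
Delete trivial equation nil =?= nil.
MGU = { T ↦ r(zero,a), Y ↦ a }, so T ↦ r(zero,a).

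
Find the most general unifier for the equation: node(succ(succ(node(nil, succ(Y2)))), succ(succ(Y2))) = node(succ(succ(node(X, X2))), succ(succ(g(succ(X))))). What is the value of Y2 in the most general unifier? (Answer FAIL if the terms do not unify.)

Decompose node/2: succ(succ(node(nil, succ(Y2)))) = succ(succ(node(X, X2))),  succ(succ(Y2)) = succ(succ(g(succ(X)))).
Decompose succ/1: succ(node(nil, succ(Y2))) = succ(node(X, X2)).
Decompose succ/1: node(nil, succ(Y2)) = node(X, X2).
Decompose node/2: nil = X,  succ(Y2) = X2.
Bind X := nil; substituting into the one remaining equation that mentions X gives: succ(succ(Y2)) = succ(succ(g(succ(nil)))).
Bind X2 := succ(Y2); no other remaining equation mentions X2.
Decompose succ/1: succ(Y2) = succ(g(succ(nil))).
Decompose succ/1: Y2 = g(succ(nil)).
Bind Y2 := g(succ(nil)). Substituting into the earlier binding gives X2 := succ(g(succ(nil))).
MGU = { X ↦ nil, X2 ↦ succ(g(succ(nil))), Y2 ↦ g(succ(nil)) }, so Y2 ↦ g(succ(nil)).

g(succ(nil))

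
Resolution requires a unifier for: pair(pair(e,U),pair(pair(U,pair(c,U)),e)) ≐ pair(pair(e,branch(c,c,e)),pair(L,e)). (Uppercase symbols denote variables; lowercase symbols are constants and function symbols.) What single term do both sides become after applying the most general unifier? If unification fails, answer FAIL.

pair(pair(e,branch(c,c,e)),pair(pair(branch(c,c,e),pair(c,branch(c,c,e))),e))

Decompose pair/2: pair(e,U) ≐ pair(e,branch(c,c,e)),  pair(pair(U,pair(c,U)),e) ≐ pair(L,e).
Decompose pair/2: e ≐ e,  U ≐ branch(c,c,e).
Delete trivial equation e ≐ e.
Bind U := branch(c,c,e); substituting into the remaining equation gives: pair(pair(branch(c,c,e),pair(c,branch(c,c,e))),e) ≐ pair(L,e).
Decompose pair/2: pair(branch(c,c,e),pair(c,branch(c,c,e))) ≐ L,  e ≐ e.
Bind L := pair(branch(c,c,e),pair(c,branch(c,c,e))); no other remaining equation mentions L.
Delete trivial equation e ≐ e.
Applying the MGU to either side gives pair(pair(e,branch(c,c,e)),pair(pair(branch(c,c,e),pair(c,branch(c,c,e))),e)).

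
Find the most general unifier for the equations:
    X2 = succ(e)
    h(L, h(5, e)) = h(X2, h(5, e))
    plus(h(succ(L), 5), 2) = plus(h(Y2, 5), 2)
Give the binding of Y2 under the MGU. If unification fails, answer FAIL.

succ(succ(e))

Bind X2 := succ(e); substituting into the one remaining equation that mentions X2 gives: h(L, h(5, e)) = h(succ(e), h(5, e)).
Decompose h/2: L = succ(e),  h(5, e) = h(5, e).
Bind L := succ(e); substituting into the one remaining equation that mentions L gives: plus(h(succ(succ(e)), 5), 2) = plus(h(Y2, 5), 2).
Delete trivial equation h(5, e) = h(5, e).
Decompose plus/2: h(succ(succ(e)), 5) = h(Y2, 5),  2 = 2.
Decompose h/2: succ(succ(e)) = Y2,  5 = 5.
Bind Y2 := succ(succ(e)); no other remaining equation mentions Y2.
Delete trivial equation 5 = 5.
Delete trivial equation 2 = 2.
MGU = { X2 := succ(e), L := succ(e), Y2 := succ(succ(e)) }, so Y2 := succ(succ(e)).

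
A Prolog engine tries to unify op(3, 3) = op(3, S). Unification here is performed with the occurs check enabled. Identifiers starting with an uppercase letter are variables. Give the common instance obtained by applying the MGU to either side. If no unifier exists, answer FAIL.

Decompose op/2: 3 = 3,  3 = S.
Delete trivial equation 3 = 3.
Bind S := 3.
Applying the MGU to either side gives op(3, 3).

op(3, 3)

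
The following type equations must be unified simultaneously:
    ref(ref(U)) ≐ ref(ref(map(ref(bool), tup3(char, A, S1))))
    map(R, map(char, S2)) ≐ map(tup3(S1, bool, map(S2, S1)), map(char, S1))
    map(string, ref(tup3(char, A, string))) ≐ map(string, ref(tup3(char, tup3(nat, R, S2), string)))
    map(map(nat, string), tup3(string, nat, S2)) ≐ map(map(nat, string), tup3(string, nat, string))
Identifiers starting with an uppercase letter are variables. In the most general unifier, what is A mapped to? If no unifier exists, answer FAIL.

Decompose ref/1: ref(U) ≐ ref(map(ref(bool), tup3(char, A, S1))).
Decompose ref/1: U ≐ map(ref(bool), tup3(char, A, S1)).
Bind U := map(ref(bool), tup3(char, A, S1)); no other remaining equation mentions U.
Decompose map/2: R ≐ tup3(S1, bool, map(S2, S1)),  map(char, S2) ≐ map(char, S1).
Bind R := tup3(S1, bool, map(S2, S1)); substituting into the one remaining equation that mentions R gives: map(string, ref(tup3(char, A, string))) ≐ map(string, ref(tup3(char, tup3(nat, tup3(S1, bool, map(S2, S1)), S2), string))).
Decompose map/2: char ≐ char,  S2 ≐ S1.
Delete trivial equation char ≐ char.
Bind S2 := S1; substituting into the remaining equations gives: map(string, ref(tup3(char, A, string))) ≐ map(string, ref(tup3(char, tup3(nat, tup3(S1, bool, map(S1, S1)), S1), string))),  map(map(nat, string), tup3(string, nat, S1)) ≐ map(map(nat, string), tup3(string, nat, string)). Substituting into the earlier binding gives R := tup3(S1, bool, map(S1, S1)).
Decompose map/2: string ≐ string,  ref(tup3(char, A, string)) ≐ ref(tup3(char, tup3(nat, tup3(S1, bool, map(S1, S1)), S1), string)).
Delete trivial equation string ≐ string.
Decompose ref/1: tup3(char, A, string) ≐ tup3(char, tup3(nat, tup3(S1, bool, map(S1, S1)), S1), string).
Decompose tup3/3: char ≐ char,  A ≐ tup3(nat, tup3(S1, bool, map(S1, S1)), S1),  string ≐ string.
Delete trivial equation char ≐ char.
Bind A := tup3(nat, tup3(S1, bool, map(S1, S1)), S1); no other remaining equation mentions A. Substituting into the earlier binding gives U := map(ref(bool), tup3(char, tup3(nat, tup3(S1, bool, map(S1, S1)), S1), S1)).
Delete trivial equation string ≐ string.
Decompose map/2: map(nat, string) ≐ map(nat, string),  tup3(string, nat, S1) ≐ tup3(string, nat, string).
Delete trivial equation map(nat, string) ≐ map(nat, string).
Decompose tup3/3: string ≐ string,  nat ≐ nat,  S1 ≐ string.
Delete trivial equation string ≐ string.
Delete trivial equation nat ≐ nat.
Bind S1 := string. Substituting into the earlier bindings gives U := map(ref(bool), tup3(char, tup3(nat, tup3(string, bool, map(string, string)), string), string)), R := tup3(string, bool, map(string, string)), S2 := string, A := tup3(nat, tup3(string, bool, map(string, string)), string).
MGU = { U -> map(ref(bool), tup3(char, tup3(nat, tup3(string, bool, map(string, string)), string), string)), R -> tup3(string, bool, map(string, string)), S2 -> string, A -> tup3(nat, tup3(string, bool, map(string, string)), string), S1 -> string }, so A -> tup3(nat, tup3(string, bool, map(string, string)), string).

tup3(nat, tup3(string, bool, map(string, string)), string)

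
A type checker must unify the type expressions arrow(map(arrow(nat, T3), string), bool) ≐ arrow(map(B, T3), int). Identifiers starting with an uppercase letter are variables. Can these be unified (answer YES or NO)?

Decompose arrow/2: map(arrow(nat, T3), string) ≐ map(B, T3),  bool ≐ int.
Decompose map/2: arrow(nat, T3) ≐ B,  string ≐ T3.
Bind B := arrow(nat, T3); no other remaining equation mentions B.
Bind T3 := string; no other remaining equation mentions T3. Substituting into the earlier binding gives B := arrow(nat, string).
Clash: constants bool and int differ; no unifier exists.

NO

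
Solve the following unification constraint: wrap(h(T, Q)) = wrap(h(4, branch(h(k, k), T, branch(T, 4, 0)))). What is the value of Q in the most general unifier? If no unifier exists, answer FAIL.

branch(h(k, k), 4, branch(4, 4, 0))

Decompose wrap/1: h(T, Q) = h(4, branch(h(k, k), T, branch(T, 4, 0))).
Decompose h/2: T = 4,  Q = branch(h(k, k), T, branch(T, 4, 0)).
Bind T := 4; substituting into the remaining equation gives: Q = branch(h(k, k), 4, branch(4, 4, 0)).
Bind Q := branch(h(k, k), 4, branch(4, 4, 0)).
MGU = { T ↦ 4, Q ↦ branch(h(k, k), 4, branch(4, 4, 0)) }, so Q ↦ branch(h(k, k), 4, branch(4, 4, 0)).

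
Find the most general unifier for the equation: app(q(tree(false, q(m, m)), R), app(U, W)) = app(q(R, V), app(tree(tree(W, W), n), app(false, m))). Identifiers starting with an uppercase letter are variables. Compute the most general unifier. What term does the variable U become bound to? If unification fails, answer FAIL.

Decompose app/2: q(tree(false, q(m, m)), R) = q(R, V),  app(U, W) = app(tree(tree(W, W), n), app(false, m)).
Decompose q/2: tree(false, q(m, m)) = R,  R = V.
Bind R := tree(false, q(m, m)); substituting into the one remaining equation that mentions R gives: tree(false, q(m, m)) = V.
Bind V := tree(false, q(m, m)); no other remaining equation mentions V.
Decompose app/2: U = tree(tree(W, W), n),  W = app(false, m).
Bind U := tree(tree(W, W), n); no other remaining equation mentions U.
Bind W := app(false, m). Substituting into the earlier binding gives U := tree(tree(app(false, m), app(false, m)), n).
MGU = { R := tree(false, q(m, m)), V := tree(false, q(m, m)), U := tree(tree(app(false, m), app(false, m)), n), W := app(false, m) }, so U := tree(tree(app(false, m), app(false, m)), n).

tree(tree(app(false, m), app(false, m)), n)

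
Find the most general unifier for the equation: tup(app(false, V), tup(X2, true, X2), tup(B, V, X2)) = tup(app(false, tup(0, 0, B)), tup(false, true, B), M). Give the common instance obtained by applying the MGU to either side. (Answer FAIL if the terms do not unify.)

Decompose tup/3: app(false, V) = app(false, tup(0, 0, B)),  tup(X2, true, X2) = tup(false, true, B),  tup(B, V, X2) = M.
Decompose app/2: false = false,  V = tup(0, 0, B).
Delete trivial equation false = false.
Bind V := tup(0, 0, B); substituting into the one remaining equation that mentions V gives: tup(B, tup(0, 0, B), X2) = M.
Decompose tup/3: X2 = false,  true = true,  X2 = B.
Bind X2 := false; substituting into the 2 remaining equations that mention X2 gives: false = B,  tup(B, tup(0, 0, B), false) = M.
Delete trivial equation true = true.
Bind B := false; substituting into the remaining equation gives: tup(false, tup(0, 0, false), false) = M. Substituting into the earlier binding gives V := tup(0, 0, false).
Bind M := tup(false, tup(0, 0, false), false).
Applying the MGU to either side gives tup(app(false, tup(0, 0, false)), tup(false, true, false), tup(false, tup(0, 0, false), false)).

tup(app(false, tup(0, 0, false)), tup(false, true, false), tup(false, tup(0, 0, false), false))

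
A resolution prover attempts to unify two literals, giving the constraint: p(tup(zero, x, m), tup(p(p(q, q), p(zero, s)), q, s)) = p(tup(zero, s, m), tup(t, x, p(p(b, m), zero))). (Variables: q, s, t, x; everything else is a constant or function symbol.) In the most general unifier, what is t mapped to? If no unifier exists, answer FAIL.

p(p(p(p(b, m), zero), p(p(b, m), zero)), p(zero, p(p(b, m), zero)))

Decompose p/2: tup(zero, x, m) = tup(zero, s, m),  tup(p(p(q, q), p(zero, s)), q, s) = tup(t, x, p(p(b, m), zero)).
Decompose tup/3: zero = zero,  x = s,  m = m.
Delete trivial equation zero = zero.
Bind x := s; substituting into the one remaining equation that mentions x gives: tup(p(p(q, q), p(zero, s)), q, s) = tup(t, s, p(p(b, m), zero)).
Delete trivial equation m = m.
Decompose tup/3: p(p(q, q), p(zero, s)) = t,  q = s,  s = p(p(b, m), zero).
Bind t := p(p(q, q), p(zero, s)); no other remaining equation mentions t.
Bind q := s; no other remaining equation mentions q. Substituting into the earlier binding gives t := p(p(s, s), p(zero, s)).
Bind s := p(p(b, m), zero). Substituting into the earlier bindings gives x := p(p(b, m), zero), t := p(p(p(p(b, m), zero), p(p(b, m), zero)), p(zero, p(p(b, m), zero))), q := p(p(b, m), zero).
MGU = { x := p(p(b, m), zero), t := p(p(p(p(b, m), zero), p(p(b, m), zero)), p(zero, p(p(b, m), zero))), q := p(p(b, m), zero), s := p(p(b, m), zero) }, so t := p(p(p(p(b, m), zero), p(p(b, m), zero)), p(zero, p(p(b, m), zero))).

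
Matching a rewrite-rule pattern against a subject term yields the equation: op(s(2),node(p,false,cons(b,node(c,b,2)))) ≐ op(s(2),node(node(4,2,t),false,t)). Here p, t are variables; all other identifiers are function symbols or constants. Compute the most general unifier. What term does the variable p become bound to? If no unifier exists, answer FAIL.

node(4,2,cons(b,node(c,b,2)))

Decompose op/2: s(2) ≐ s(2),  node(p,false,cons(b,node(c,b,2))) ≐ node(node(4,2,t),false,t).
Delete trivial equation s(2) ≐ s(2).
Decompose node/3: p ≐ node(4,2,t),  false ≐ false,  cons(b,node(c,b,2)) ≐ t.
Bind p := node(4,2,t); no other remaining equation mentions p.
Delete trivial equation false ≐ false.
Bind t := cons(b,node(c,b,2)). Substituting into the earlier binding gives p := node(4,2,cons(b,node(c,b,2))).
MGU = { p ↦ node(4,2,cons(b,node(c,b,2))), t ↦ cons(b,node(c,b,2)) }, so p ↦ node(4,2,cons(b,node(c,b,2))).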